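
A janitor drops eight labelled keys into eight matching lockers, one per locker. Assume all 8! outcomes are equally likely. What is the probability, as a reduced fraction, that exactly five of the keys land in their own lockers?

Favorable outcomes: C(8,5)·!3 = 56·2 = 112.
Total outcomes: 8! = 40320.
Probability = 112/40320 = 1/360.

1/360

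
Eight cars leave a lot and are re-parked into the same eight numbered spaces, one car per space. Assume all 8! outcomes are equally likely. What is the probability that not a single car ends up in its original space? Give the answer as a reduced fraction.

Favorable outcomes: !8 = 14833.
Total outcomes: 8! = 40320.
Probability = 14833/40320 = 2119/5760.

2119/5760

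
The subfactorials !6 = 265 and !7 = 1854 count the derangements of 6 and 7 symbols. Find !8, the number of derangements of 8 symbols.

14833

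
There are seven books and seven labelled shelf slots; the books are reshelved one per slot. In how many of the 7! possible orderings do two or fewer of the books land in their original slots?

# with exactly i fixed is C(7,i)·!(7-i); sum over i=0..2:
  i=0: C(7,0)·!7 = 1·1854 = 1854
  i=1: C(7,1)·!6 = 7·265 = 1855
  i=2: C(7,2)·!5 = 21·44 = 924
Total = 4633.

4633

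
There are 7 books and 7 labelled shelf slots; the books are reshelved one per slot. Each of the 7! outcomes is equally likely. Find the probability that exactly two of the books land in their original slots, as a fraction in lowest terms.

11/60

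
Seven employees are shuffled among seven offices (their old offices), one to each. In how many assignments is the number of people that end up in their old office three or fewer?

4948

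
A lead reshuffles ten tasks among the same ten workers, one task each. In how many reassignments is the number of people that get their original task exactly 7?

Pick the 7 fixed positions: C(10,7) = 120 ways.
The other 3 form a derangement: !3 = 2.
Total: 120 × 2 = 240.

240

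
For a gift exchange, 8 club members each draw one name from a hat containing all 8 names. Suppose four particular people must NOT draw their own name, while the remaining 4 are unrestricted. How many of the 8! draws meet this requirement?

24024

Inclusion-exclusion on the 4 forbidden self-matches:
Σ_{j=0}^{4} (-1)^j C(4,j)(8-j)!
= C(4,0)·8! - C(4,1)·7! + C(4,2)·6! - C(4,3)·5! + C(4,4)·4!
= 40320 - 20160 + 4320 - 480 + 24
= 24024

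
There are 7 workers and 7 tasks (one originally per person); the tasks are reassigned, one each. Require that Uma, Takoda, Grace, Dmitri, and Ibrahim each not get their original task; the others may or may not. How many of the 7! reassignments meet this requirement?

2428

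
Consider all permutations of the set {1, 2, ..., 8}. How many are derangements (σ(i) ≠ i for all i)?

14833

!8 = 8! · Σ_{k=0}^{8} (-1)^k/k!
= 8! - 8!/1! + 8!/2! - 8!/3! + 8!/4! - 8!/5! + 8!/6! - 8!/7! + 8!/8!
= 40320 - 40320 + 20160 - 6720 + 1680 - 336 + 56 - 8 + 1
= 14833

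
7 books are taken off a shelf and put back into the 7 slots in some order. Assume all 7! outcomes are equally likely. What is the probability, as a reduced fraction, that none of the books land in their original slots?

Favorable outcomes: !7 = 1854.
Total outcomes: 7! = 5040.
Probability = 1854/5040 = 103/280.

103/280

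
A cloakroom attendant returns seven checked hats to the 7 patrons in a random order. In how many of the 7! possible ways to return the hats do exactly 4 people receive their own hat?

Choose which 4 of the 7 are fixed: C(7,4) = 35.
The other 3 form a derangement: !3 = 2.
Total: 35 × 2 = 70.

70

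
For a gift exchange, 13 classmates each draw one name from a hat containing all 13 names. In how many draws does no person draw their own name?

2290792932

!13 = 13! · Σ_{k=0}^{13} (-1)^k/k!
= 13! - 13!/1! + 13!/2! - 13!/3! + 13!/4! - 13!/5! + 13!/6! - 13!/7! + 13!/8! - 13!/9! + 13!/10! - 13!/11! + 13!/12! - 13!/13!
= 6227020800 - 6227020800 + 3113510400 - 1037836800 + 259459200 - 51891840 + 8648640 - 1235520 + 154440 - 17160 + 1716 - 156 + 13 - 1
= 2290792932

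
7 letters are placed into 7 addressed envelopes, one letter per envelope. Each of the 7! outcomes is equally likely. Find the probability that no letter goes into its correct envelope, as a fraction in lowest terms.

103/280

Favorable outcomes: !7 = 1854.
Total outcomes: 7! = 5040.
Probability = 1854/5040 = 103/280.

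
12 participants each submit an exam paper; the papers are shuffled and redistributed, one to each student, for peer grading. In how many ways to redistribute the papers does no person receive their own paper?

176214841

The subfactorial !12 = [12!/e] (nearest integer).
12! = 479001600, and 479001600/e ≈ 176214840.93, so !12 = 176214841.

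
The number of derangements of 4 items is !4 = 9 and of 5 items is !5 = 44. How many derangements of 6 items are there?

265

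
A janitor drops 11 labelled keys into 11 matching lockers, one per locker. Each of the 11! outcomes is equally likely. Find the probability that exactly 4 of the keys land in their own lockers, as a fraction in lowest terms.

Favorable outcomes: C(11,4)·!7 = 330·1854 = 611820.
Total outcomes: 11! = 39916800.
Probability = 611820/39916800 = 103/6720.

103/6720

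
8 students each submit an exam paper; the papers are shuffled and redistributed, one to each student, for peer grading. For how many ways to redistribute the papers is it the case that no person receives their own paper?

14833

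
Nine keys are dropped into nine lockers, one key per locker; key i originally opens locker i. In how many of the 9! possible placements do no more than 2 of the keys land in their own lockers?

333737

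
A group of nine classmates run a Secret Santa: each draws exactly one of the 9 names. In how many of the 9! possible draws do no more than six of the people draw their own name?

362843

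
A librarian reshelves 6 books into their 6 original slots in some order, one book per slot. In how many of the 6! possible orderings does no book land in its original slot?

265

!6 = 6! · Σ_{k=0}^{6} (-1)^k/k!
= 6! - 6!/1! + 6!/2! - 6!/3! + 6!/4! - 6!/5! + 6!/6!
= 720 - 720 + 360 - 120 + 30 - 6 + 1
= 265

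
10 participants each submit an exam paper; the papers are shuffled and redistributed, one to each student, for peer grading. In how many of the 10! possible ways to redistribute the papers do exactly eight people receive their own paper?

45

Choose which 8 of the 10 are fixed: C(10,8) = 45.
The other 2 form a derangement: !2 = 1.
Total: 45 × 1 = 45.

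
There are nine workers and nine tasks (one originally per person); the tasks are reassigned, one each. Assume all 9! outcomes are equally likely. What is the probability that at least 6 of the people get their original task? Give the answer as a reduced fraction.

41/72576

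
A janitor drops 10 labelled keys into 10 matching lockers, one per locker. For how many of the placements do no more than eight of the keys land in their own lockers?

3628799

# with exactly i fixed is C(10,i)·!(10-i); sum over i=0..8:
  i=0: C(10,0)·!10 = 1·1334961 = 1334961
  i=1: C(10,1)·!9 = 10·133496 = 1334960
  i=2: C(10,2)·!8 = 45·14833 = 667485
  i=3: C(10,3)·!7 = 120·1854 = 222480
  i=4: C(10,4)·!6 = 210·265 = 55650
  i=5: C(10,5)·!5 = 252·44 = 11088
  i=6: C(10,6)·!4 = 210·9 = 1890
  i=7: C(10,7)·!3 = 120·2 = 240
  i=8: C(10,8)·!2 = 45·1 = 45
Total = 3628799.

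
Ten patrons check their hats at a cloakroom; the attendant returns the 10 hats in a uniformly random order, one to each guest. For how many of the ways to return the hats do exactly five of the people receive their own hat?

11088

Pick the 5 fixed positions: C(10,5) = 252 ways.
The other 5 form a derangement: !5 = 44.
Total: 252 × 44 = 11088.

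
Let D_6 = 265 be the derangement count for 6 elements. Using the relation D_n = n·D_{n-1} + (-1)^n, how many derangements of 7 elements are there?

1854

D_7 = 7·265 - 1 = 1854.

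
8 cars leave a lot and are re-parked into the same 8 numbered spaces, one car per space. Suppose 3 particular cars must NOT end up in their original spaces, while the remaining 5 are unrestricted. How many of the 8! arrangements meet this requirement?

Inclusion-exclusion on the 3 forbidden self-matches:
Σ_{j=0}^{3} (-1)^j C(3,j)(8-j)!
= C(3,0)·8! - C(3,1)·7! + C(3,2)·6! - C(3,3)·5!
= 40320 - 15120 + 2160 - 120
= 27240

27240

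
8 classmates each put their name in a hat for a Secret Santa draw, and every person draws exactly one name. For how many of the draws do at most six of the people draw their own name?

# with exactly i fixed is C(8,i)·!(8-i); sum over i=0..6:
  i=0: C(8,0)·!8 = 1·14833 = 14833
  i=1: C(8,1)·!7 = 8·1854 = 14832
  i=2: C(8,2)·!6 = 28·265 = 7420
  i=3: C(8,3)·!5 = 56·44 = 2464
  i=4: C(8,4)·!4 = 70·9 = 630
  i=5: C(8,5)·!3 = 56·2 = 112
  i=6: C(8,6)·!2 = 28·1 = 28
Total = 40319.

40319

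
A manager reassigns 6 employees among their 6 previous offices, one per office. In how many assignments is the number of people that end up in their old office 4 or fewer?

719

# with exactly i fixed is C(6,i)·!(6-i); sum over i=0..4:
  i=0: C(6,0)·!6 = 1·265 = 265
  i=1: C(6,1)·!5 = 6·44 = 264
  i=2: C(6,2)·!4 = 15·9 = 135
  i=3: C(6,3)·!3 = 20·2 = 40
  i=4: C(6,4)·!2 = 15·1 = 15
Total = 719.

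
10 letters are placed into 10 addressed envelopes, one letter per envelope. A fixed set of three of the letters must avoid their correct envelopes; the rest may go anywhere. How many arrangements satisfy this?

Inclusion-exclusion on the 3 forbidden self-matches:
Σ_{j=0}^{3} (-1)^j C(3,j)(10-j)!
= C(3,0)·10! - C(3,1)·9! + C(3,2)·8! - C(3,3)·7!
= 3628800 - 1088640 + 120960 - 5040
= 2656080

2656080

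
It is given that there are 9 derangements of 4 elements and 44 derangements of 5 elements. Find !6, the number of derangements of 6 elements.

!6 = (6-1)·(!5 + !4) = 5·(44 + 9) = 5·53 = 265.

265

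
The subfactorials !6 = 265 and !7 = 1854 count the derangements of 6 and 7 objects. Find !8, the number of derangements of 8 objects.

14833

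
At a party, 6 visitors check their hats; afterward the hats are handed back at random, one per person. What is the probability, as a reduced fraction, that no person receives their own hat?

Favorable outcomes: !6 = 265.
Total outcomes: 6! = 720.
Probability = 265/720 = 53/144.

53/144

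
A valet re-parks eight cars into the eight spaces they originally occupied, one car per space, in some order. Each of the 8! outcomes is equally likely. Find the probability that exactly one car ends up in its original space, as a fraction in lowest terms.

Favorable outcomes: C(8,1)·!7 = 8·1854 = 14832.
Total outcomes: 8! = 40320.
Probability = 14832/40320 = 103/280.

103/280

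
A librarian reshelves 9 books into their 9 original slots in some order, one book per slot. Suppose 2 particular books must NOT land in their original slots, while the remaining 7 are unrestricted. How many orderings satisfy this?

Inclusion-exclusion on the 2 forbidden self-matches:
Σ_{j=0}^{2} (-1)^j C(2,j)(9-j)!
= C(2,0)·9! - C(2,1)·8! + C(2,2)·7!
= 362880 - 80640 + 5040
= 287280

287280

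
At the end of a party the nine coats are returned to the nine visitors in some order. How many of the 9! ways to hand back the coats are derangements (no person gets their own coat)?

133496

Use !n = n·!(n-1) + (-1)^n.
!9 = 9·14833 - 1 = 133496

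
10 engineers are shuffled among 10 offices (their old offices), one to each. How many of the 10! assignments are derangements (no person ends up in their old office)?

The number of derangements of 10 is !10 = Σ_{k=0}^{10} (-1)^k·10!/k!
= 10! - 10!/1! + 10!/2! - 10!/3! + 10!/4! - 10!/5! + 10!/6! - 10!/7! + 10!/8! - 10!/9! + 10!/10!
= 3628800 - 3628800 + 1814400 - 604800 + 151200 - 30240 + 5040 - 720 + 90 - 10 + 1
= 1334961

1334961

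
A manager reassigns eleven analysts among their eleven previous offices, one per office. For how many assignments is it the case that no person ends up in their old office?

!11 is the nearest integer to 11!/e.
11! = 39916800, and 39916800/e ≈ 14684570.08, so !11 = 14684570.

14684570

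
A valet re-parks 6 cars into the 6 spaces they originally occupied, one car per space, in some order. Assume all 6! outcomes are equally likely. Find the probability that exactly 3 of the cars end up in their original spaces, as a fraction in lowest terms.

Favorable outcomes: C(6,3)·!3 = 20·2 = 40.
Total outcomes: 6! = 720.
Probability = 40/720 = 1/18.

1/18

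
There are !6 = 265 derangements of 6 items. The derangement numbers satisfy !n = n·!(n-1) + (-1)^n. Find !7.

!7 = 7·265 - 1 = 1854.

1854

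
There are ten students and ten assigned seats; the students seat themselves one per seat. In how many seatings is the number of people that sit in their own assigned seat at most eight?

Sum C(10,i)·!(10-i) for i = 0..8:
  i=0: C(10,0)·!10 = 1·1334961 = 1334961
  i=1: C(10,1)·!9 = 10·133496 = 1334960
  i=2: C(10,2)·!8 = 45·14833 = 667485
  i=3: C(10,3)·!7 = 120·1854 = 222480
  i=4: C(10,4)·!6 = 210·265 = 55650
  i=5: C(10,5)·!5 = 252·44 = 11088
  i=6: C(10,6)·!4 = 210·9 = 1890
  i=7: C(10,7)·!3 = 120·2 = 240
  i=8: C(10,8)·!2 = 45·1 = 45
Total = 3628799.

3628799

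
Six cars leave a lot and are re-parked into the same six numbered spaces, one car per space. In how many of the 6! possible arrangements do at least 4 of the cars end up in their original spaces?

# with exactly i fixed is C(6,i)·!(6-i); sum over i=4..6:
  i=4: C(6,4)·!2 = 15·1 = 15
  i=5: C(6,5)·!1 = 6·0 = 0
  i=6: C(6,6)·!0 = 1·1 = 1
Total = 16.

16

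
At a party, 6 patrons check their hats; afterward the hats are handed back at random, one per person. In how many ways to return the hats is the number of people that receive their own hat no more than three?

704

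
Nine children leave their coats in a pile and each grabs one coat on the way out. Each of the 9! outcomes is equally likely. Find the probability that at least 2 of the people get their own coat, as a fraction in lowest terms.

95887/362880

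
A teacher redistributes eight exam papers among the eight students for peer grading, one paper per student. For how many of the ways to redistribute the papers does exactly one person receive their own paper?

Pick the single fixed position: C(8,1) = 8 ways.
The remaining 7 must be deranged: !7 = 1854.
Total: 8 × 1854 = 14832.

14832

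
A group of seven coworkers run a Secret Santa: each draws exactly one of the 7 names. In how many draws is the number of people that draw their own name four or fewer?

5018

Sum C(7,i)·!(7-i) for i = 0..4:
  i=0: C(7,0)·!7 = 1·1854 = 1854
  i=1: C(7,1)·!6 = 7·265 = 1855
  i=2: C(7,2)·!5 = 21·44 = 924
  i=3: C(7,3)·!4 = 35·9 = 315
  i=4: C(7,4)·!3 = 35·2 = 70
Total = 5018.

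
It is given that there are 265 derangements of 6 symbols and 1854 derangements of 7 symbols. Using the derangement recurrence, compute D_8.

14833

D_8 = (8-1)·(D_7 + D_6) = 7·(1854 + 265) = 7·2119 = 14833.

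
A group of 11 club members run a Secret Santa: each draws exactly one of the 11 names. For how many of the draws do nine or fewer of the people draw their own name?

39916799

# with exactly i fixed is C(11,i)·!(11-i); sum over i=0..9:
  i=0: C(11,0)·!11 = 1·14684570 = 14684570
  i=1: C(11,1)·!10 = 11·1334961 = 14684571
  i=2: C(11,2)·!9 = 55·133496 = 7342280
  i=3: C(11,3)·!8 = 165·14833 = 2447445
  i=4: C(11,4)·!7 = 330·1854 = 611820
  i=5: C(11,5)·!6 = 462·265 = 122430
  i=6: C(11,6)·!5 = 462·44 = 20328
  i=7: C(11,7)·!4 = 330·9 = 2970
  i=8: C(11,8)·!3 = 165·2 = 330
  i=9: C(11,9)·!2 = 55·1 = 55
Total = 39916799.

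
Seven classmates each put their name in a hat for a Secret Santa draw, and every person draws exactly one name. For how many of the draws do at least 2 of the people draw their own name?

1331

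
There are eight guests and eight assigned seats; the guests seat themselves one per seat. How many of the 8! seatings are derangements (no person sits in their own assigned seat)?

14833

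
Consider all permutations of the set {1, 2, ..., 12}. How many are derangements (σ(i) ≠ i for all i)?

176214841

Use !n = (n-1)(!(n-1) + !(n-2)).
!12 = 11·(14684570 + 1334961) = 11·16019531 = 176214841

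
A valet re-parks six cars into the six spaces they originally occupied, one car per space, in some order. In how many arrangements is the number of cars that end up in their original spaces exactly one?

Choose which one of the 6 is fixed: C(6,1) = 6.
The other 5 form a derangement: !5 = 44.
Total: 6 × 44 = 264.

264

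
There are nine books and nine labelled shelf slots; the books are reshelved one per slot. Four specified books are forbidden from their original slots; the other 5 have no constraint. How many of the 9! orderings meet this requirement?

229080

Let A_j be the event that the j-th constrained one is fixed. By inclusion-exclusion over the 4 events:
Σ_{j=0}^{4} (-1)^j C(4,j)(9-j)!
= C(4,0)·9! - C(4,1)·8! + C(4,2)·7! - C(4,3)·6! + C(4,4)·5!
= 362880 - 161280 + 30240 - 2880 + 120
= 229080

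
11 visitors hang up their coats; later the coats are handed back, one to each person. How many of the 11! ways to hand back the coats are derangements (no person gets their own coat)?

14684570

!11 = 11! · Σ_{k=0}^{11} (-1)^k/k!
= 11! - 11!/1! + 11!/2! - 11!/3! + 11!/4! - 11!/5! + 11!/6! - 11!/7! + 11!/8! - 11!/9! + 11!/10! - 11!/11!
= 39916800 - 39916800 + 19958400 - 6652800 + 1663200 - 332640 + 55440 - 7920 + 990 - 110 + 11 - 1
= 14684570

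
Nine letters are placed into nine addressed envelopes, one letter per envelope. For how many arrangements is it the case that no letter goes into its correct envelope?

The subfactorial !9 = [9!/e] (nearest integer).
9! = 362880, and 362880/e ≈ 133496.09, so !9 = 133496.

133496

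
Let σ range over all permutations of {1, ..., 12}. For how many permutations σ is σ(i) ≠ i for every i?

176214841

!12 = 12! · Σ_{k=0}^{12} (-1)^k/k!
= 12! - 12!/1! + 12!/2! - 12!/3! + 12!/4! - 12!/5! + 12!/6! - 12!/7! + 12!/8! - 12!/9! + 12!/10! - 12!/11! + 12!/12!
= 479001600 - 479001600 + 239500800 - 79833600 + 19958400 - 3991680 + 665280 - 95040 + 11880 - 1320 + 132 - 12 + 1
= 176214841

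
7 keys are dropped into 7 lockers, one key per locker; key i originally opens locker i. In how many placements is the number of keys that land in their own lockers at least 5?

22

Sum C(7,i)·!(7-i) for i = 5..7:
  i=5: C(7,5)·!2 = 21·1 = 21
  i=6: C(7,6)·!1 = 7·0 = 0
  i=7: C(7,7)·!0 = 1·1 = 1
Total = 22.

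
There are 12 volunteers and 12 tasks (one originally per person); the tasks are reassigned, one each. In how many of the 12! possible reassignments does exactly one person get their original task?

176214840

Choose which one of the 12 is fixed: C(12,1) = 12.
The remaining 11 must be deranged: !11 = 14684570.
Total: 12 × 14684570 = 176214840.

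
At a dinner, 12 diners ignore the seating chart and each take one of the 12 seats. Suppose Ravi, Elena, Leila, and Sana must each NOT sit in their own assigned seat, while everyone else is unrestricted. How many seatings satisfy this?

Inclusion-exclusion on the 4 forbidden self-matches:
Σ_{j=0}^{4} (-1)^j C(4,j)(12-j)!
= C(4,0)·12! - C(4,1)·11! + C(4,2)·10! - C(4,3)·9! + C(4,4)·8!
= 479001600 - 159667200 + 21772800 - 1451520 + 40320
= 339696000

339696000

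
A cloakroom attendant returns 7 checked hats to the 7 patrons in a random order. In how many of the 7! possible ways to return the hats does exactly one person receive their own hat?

1855

Choose which one of the 7 is fixed: C(7,1) = 7.
The remaining 6 must be deranged: !6 = 265.
Total: 7 × 265 = 1855.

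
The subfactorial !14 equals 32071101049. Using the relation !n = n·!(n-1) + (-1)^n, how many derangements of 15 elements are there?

!15 = 15·32071101049 - 1 = 481066515734.

481066515734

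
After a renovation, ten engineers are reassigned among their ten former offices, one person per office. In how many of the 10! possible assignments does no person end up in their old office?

1334961

The number of derangements of 10 is !10 = Σ_{k=0}^{10} (-1)^k·10!/k!
= 10! - 10!/1! + 10!/2! - 10!/3! + 10!/4! - 10!/5! + 10!/6! - 10!/7! + 10!/8! - 10!/9! + 10!/10!
= 3628800 - 3628800 + 1814400 - 604800 + 151200 - 30240 + 5040 - 720 + 90 - 10 + 1
= 1334961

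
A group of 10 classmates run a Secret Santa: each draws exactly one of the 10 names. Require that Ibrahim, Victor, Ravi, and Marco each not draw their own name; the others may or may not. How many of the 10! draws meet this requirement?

2399760

Let A_j be the event that the j-th constrained one is fixed. By inclusion-exclusion over the 4 events:
Σ_{j=0}^{4} (-1)^j C(4,j)(10-j)!
= C(4,0)·10! - C(4,1)·9! + C(4,2)·8! - C(4,3)·7! + C(4,4)·6!
= 3628800 - 1451520 + 241920 - 20160 + 720
= 2399760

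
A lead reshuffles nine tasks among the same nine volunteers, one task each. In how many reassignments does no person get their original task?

133496

The number of derangements of 9 is !9 = Σ_{k=0}^{9} (-1)^k·9!/k!
= 9! - 9!/1! + 9!/2! - 9!/3! + 9!/4! - 9!/5! + 9!/6! - 9!/7! + 9!/8! - 9!/9!
= 362880 - 362880 + 181440 - 60480 + 15120 - 3024 + 504 - 72 + 9 - 1
= 133496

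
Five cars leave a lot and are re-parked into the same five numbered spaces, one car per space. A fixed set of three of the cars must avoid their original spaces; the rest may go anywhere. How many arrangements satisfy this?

64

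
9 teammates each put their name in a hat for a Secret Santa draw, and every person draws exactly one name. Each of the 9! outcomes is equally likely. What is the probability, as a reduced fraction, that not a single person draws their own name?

Favorable outcomes: !9 = 133496.
Total outcomes: 9! = 362880.
Probability = 133496/362880 = 16687/45360.

16687/45360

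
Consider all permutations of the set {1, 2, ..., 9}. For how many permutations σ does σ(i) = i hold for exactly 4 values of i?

5544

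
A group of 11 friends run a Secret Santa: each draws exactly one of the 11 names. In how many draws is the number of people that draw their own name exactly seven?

Choose which 7 of the 11 are fixed: C(11,7) = 330.
The remaining 4 must be deranged: !4 = 9.
Total: 330 × 9 = 2970.

2970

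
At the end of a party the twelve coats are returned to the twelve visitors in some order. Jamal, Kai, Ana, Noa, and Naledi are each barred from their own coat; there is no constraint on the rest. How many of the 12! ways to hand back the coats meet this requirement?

Let A_j be the event that the j-th constrained one is fixed. By inclusion-exclusion over the 5 events:
Σ_{j=0}^{5} (-1)^j C(5,j)(12-j)!
= C(5,0)·12! - C(5,1)·11! + C(5,2)·10! - C(5,3)·9! + C(5,4)·8! - C(5,5)·7!
= 479001600 - 199584000 + 36288000 - 3628800 + 201600 - 5040
= 312273360

312273360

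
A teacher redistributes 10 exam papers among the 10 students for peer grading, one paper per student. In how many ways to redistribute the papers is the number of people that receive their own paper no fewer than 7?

# with exactly i fixed is C(10,i)·!(10-i); sum over i=7..10:
  i=7: C(10,7)·!3 = 120·2 = 240
  i=8: C(10,8)·!2 = 45·1 = 45
  i=9: C(10,9)·!1 = 10·0 = 0
  i=10: C(10,10)·!0 = 1·1 = 1
Total = 286.

286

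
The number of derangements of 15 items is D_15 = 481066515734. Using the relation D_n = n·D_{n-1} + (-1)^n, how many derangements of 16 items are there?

7697064251745

D_16 = 16·481066515734 + 1 = 7697064251745.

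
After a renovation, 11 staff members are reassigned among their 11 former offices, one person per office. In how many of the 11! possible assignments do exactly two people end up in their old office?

7342280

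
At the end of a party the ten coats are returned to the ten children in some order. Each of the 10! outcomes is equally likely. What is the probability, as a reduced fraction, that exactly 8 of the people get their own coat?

1/80640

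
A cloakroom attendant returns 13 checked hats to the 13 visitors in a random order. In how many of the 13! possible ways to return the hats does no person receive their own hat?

Use !n = n·!(n-1) + (-1)^n.
!13 = 13·176214841 - 1 = 2290792932

2290792932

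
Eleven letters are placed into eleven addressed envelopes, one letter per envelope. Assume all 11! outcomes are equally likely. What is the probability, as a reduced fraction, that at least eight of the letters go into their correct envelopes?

Favorable outcomes: Σ_{i≥8} C(11,i)·!(11-i) = 165·2 + 55·1 + 11·0 + 1·1 = 386.
Total outcomes: 11! = 39916800.
Probability = 386/39916800 = 193/19958400.

193/19958400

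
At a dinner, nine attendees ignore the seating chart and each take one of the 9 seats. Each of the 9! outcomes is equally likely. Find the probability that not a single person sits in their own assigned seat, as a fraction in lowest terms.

Favorable outcomes: !9 = 133496.
Total outcomes: 9! = 362880.
Probability = 133496/362880 = 16687/45360.

16687/45360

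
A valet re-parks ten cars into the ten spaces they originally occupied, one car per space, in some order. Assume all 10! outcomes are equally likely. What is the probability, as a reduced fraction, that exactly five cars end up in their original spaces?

11/3600

Favorable outcomes: C(10,5)·!5 = 252·44 = 11088.
Total outcomes: 10! = 3628800.
Probability = 11088/3628800 = 11/3600.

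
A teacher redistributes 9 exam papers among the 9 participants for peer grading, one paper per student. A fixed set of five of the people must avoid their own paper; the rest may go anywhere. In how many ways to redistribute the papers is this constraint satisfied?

Let A_j be the event that the j-th constrained one is fixed. By inclusion-exclusion over the 5 events:
Σ_{j=0}^{5} (-1)^j C(5,j)(9-j)!
= C(5,0)·9! - C(5,1)·8! + C(5,2)·7! - C(5,3)·6! + C(5,4)·5! - C(5,5)·4!
= 362880 - 201600 + 50400 - 7200 + 600 - 24
= 205056

205056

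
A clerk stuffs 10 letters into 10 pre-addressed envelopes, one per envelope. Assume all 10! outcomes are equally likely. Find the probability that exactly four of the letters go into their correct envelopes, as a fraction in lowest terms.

Favorable outcomes: C(10,4)·!6 = 210·265 = 55650.
Total outcomes: 10! = 3628800.
Probability = 55650/3628800 = 53/3456.

53/3456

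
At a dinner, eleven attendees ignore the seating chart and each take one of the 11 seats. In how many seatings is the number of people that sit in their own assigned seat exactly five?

122430

Pick the 5 fixed positions: C(11,5) = 462 ways.
The other 6 form a derangement: !6 = 265.
Total: 462 × 265 = 122430.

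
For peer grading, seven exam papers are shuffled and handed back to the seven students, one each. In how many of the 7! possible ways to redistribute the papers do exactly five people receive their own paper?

21

Pick the 5 fixed positions: C(7,5) = 21 ways.
The other 2 form a derangement: !2 = 1.
Total: 21 × 1 = 21.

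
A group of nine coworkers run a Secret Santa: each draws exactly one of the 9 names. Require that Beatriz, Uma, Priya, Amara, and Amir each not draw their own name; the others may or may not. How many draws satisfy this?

Let A_j be the event that the j-th constrained one is fixed. By inclusion-exclusion over the 5 events:
Σ_{j=0}^{5} (-1)^j C(5,j)(9-j)!
= C(5,0)·9! - C(5,1)·8! + C(5,2)·7! - C(5,3)·6! + C(5,4)·5! - C(5,5)·4!
= 362880 - 201600 + 50400 - 7200 + 600 - 24
= 205056

205056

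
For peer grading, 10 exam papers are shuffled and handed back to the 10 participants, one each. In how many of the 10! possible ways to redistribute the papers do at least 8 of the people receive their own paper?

Sum C(10,i)·!(10-i) for i = 8..10:
  i=8: C(10,8)·!2 = 45·1 = 45
  i=9: C(10,9)·!1 = 10·0 = 0
  i=10: C(10,10)·!0 = 1·1 = 1
Total = 46.

46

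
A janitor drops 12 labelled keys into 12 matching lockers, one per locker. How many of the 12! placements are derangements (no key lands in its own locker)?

176214841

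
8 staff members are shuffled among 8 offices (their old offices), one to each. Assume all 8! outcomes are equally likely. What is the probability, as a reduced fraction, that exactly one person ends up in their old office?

Favorable outcomes: C(8,1)·!7 = 8·1854 = 14832.
Total outcomes: 8! = 40320.
Probability = 14832/40320 = 103/280.

103/280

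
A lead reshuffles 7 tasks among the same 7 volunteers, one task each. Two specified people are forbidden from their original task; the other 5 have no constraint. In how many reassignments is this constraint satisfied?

3720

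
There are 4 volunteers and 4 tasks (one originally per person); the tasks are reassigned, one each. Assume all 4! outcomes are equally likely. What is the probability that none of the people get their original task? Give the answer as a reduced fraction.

Favorable outcomes: !4 = 9.
Total outcomes: 4! = 24.
Probability = 9/24 = 3/8.

3/8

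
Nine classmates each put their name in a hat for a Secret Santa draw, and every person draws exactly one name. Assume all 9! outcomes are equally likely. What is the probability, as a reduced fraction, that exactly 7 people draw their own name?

Favorable outcomes: C(9,7)·!2 = 36·1 = 36.
Total outcomes: 9! = 362880.
Probability = 36/362880 = 1/10080.

1/10080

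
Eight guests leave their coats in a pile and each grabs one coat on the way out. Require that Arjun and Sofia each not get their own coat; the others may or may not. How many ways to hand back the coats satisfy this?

Let A_j be the event that the j-th constrained one is fixed. By inclusion-exclusion over the 2 events:
Σ_{j=0}^{2} (-1)^j C(2,j)(8-j)!
= C(2,0)·8! - C(2,1)·7! + C(2,2)·6!
= 40320 - 10080 + 720
= 30960

30960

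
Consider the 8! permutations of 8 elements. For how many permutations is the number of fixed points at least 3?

Sum C(8,i)·!(8-i) for i = 3..8:
  i=3: C(8,3)·!5 = 56·44 = 2464
  i=4: C(8,4)·!4 = 70·9 = 630
  i=5: C(8,5)·!3 = 56·2 = 112
  i=6: C(8,6)·!2 = 28·1 = 28
  i=7: C(8,7)·!1 = 8·0 = 0
  i=8: C(8,8)·!0 = 1·1 = 1
Total = 3235.

3235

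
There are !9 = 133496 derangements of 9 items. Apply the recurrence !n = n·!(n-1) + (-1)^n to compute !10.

!10 = 10·133496 + 1 = 1334961.

1334961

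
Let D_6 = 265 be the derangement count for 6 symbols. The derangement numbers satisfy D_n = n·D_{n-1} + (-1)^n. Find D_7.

D_7 = 7·265 - 1 = 1854.

1854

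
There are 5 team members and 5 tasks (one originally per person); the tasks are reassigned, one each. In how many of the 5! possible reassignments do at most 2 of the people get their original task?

109

Sum C(5,i)·!(5-i) for i = 0..2:
  i=0: C(5,0)·!5 = 1·44 = 44
  i=1: C(5,1)·!4 = 5·9 = 45
  i=2: C(5,2)·!3 = 10·2 = 20
Total = 109.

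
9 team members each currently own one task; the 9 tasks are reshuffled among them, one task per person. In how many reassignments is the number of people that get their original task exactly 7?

36

Choose which 7 of the 9 are fixed: C(9,7) = 36.
The other 2 form a derangement: !2 = 1.
Total: 36 × 1 = 36.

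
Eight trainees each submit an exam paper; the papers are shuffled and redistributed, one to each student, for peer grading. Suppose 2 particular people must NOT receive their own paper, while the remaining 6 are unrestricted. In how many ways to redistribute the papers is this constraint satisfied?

30960

Inclusion-exclusion on the 2 forbidden self-matches:
Σ_{j=0}^{2} (-1)^j C(2,j)(8-j)!
= C(2,0)·8! - C(2,1)·7! + C(2,2)·6!
= 40320 - 10080 + 720
= 30960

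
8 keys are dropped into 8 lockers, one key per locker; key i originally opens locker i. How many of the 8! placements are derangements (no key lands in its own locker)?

14833

!8 is the nearest integer to 8!/e.
8! = 40320, and 40320/e ≈ 14832.90, so !8 = 14833.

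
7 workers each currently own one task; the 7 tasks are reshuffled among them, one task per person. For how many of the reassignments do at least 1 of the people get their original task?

# with exactly i fixed is C(7,i)·!(7-i); sum over i=1..7:
  i=1: C(7,1)·!6 = 7·265 = 1855
  i=2: C(7,2)·!5 = 21·44 = 924
  i=3: C(7,3)·!4 = 35·9 = 315
  i=4: C(7,4)·!3 = 35·2 = 70
  i=5: C(7,5)·!2 = 21·1 = 21
  i=6: C(7,6)·!1 = 7·0 = 0
  i=7: C(7,7)·!0 = 1·1 = 1
Total = 3186.

3186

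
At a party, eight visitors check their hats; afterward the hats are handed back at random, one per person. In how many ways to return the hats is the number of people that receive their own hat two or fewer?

Sum C(8,i)·!(8-i) for i = 0..2:
  i=0: C(8,0)·!8 = 1·14833 = 14833
  i=1: C(8,1)·!7 = 8·1854 = 14832
  i=2: C(8,2)·!6 = 28·265 = 7420
Total = 37085.

37085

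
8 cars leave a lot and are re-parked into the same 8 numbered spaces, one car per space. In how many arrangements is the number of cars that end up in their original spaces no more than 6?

40319

# with exactly i fixed is C(8,i)·!(8-i); sum over i=0..6:
  i=0: C(8,0)·!8 = 1·14833 = 14833
  i=1: C(8,1)·!7 = 8·1854 = 14832
  i=2: C(8,2)·!6 = 28·265 = 7420
  i=3: C(8,3)·!5 = 56·44 = 2464
  i=4: C(8,4)·!4 = 70·9 = 630
  i=5: C(8,5)·!3 = 56·2 = 112
  i=6: C(8,6)·!2 = 28·1 = 28
Total = 40319.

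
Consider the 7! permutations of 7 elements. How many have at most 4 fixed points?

# with exactly i fixed is C(7,i)·!(7-i); sum over i=0..4:
  i=0: C(7,0)·!7 = 1·1854 = 1854
  i=1: C(7,1)·!6 = 7·265 = 1855
  i=2: C(7,2)·!5 = 21·44 = 924
  i=3: C(7,3)·!4 = 35·9 = 315
  i=4: C(7,4)·!3 = 35·2 = 70
Total = 5018.

5018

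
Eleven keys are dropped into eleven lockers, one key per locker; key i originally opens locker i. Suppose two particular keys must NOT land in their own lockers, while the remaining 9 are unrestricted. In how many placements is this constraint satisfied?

33022080

Inclusion-exclusion on the 2 forbidden self-matches:
Σ_{j=0}^{2} (-1)^j C(2,j)(11-j)!
= C(2,0)·11! - C(2,1)·10! + C(2,2)·9!
= 39916800 - 7257600 + 362880
= 33022080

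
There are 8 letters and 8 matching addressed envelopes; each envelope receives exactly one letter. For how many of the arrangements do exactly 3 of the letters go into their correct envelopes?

2464

Pick the 3 fixed positions: C(8,3) = 56 ways.
The other 5 form a derangement: !5 = 44.
Total: 56 × 44 = 2464.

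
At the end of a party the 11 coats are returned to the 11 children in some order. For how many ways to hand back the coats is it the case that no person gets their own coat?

14684570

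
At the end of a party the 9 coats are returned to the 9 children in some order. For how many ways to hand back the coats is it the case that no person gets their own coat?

!9 is the nearest integer to 9!/e.
9! = 362880, and 362880/e ≈ 133496.09, so !9 = 133496.

133496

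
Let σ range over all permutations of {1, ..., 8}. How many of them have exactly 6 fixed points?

Pick the 6 fixed positions: C(8,6) = 28 ways.
The remaining 2 must be deranged: !2 = 1.
Total: 28 × 1 = 28.

28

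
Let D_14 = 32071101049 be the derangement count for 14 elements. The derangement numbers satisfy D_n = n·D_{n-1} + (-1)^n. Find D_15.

481066515734

D_15 = 15·32071101049 - 1 = 481066515734.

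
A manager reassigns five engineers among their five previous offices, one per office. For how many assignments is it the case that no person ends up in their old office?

Use !n = n·!(n-1) + (-1)^n.
!5 = 5·9 - 1 = 44

44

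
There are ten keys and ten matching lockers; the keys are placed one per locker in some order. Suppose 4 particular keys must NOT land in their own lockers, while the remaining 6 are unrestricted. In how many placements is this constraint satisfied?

2399760

Inclusion-exclusion on the 4 forbidden self-matches:
Σ_{j=0}^{4} (-1)^j C(4,j)(10-j)!
= C(4,0)·10! - C(4,1)·9! + C(4,2)·8! - C(4,3)·7! + C(4,4)·6!
= 3628800 - 1451520 + 241920 - 20160 + 720
= 2399760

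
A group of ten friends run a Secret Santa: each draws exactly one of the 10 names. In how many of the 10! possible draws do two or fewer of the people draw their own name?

3337406

# with exactly i fixed is C(10,i)·!(10-i); sum over i=0..2:
  i=0: C(10,0)·!10 = 1·1334961 = 1334961
  i=1: C(10,1)·!9 = 10·133496 = 1334960
  i=2: C(10,2)·!8 = 45·14833 = 667485
Total = 3337406.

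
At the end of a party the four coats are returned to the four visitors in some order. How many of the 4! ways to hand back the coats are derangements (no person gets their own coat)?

Use !n = n·!(n-1) + (-1)^n.
!4 = 4·2 + 1 = 9

9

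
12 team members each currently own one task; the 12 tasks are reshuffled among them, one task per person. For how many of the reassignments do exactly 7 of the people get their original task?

Pick the 7 fixed positions: C(12,7) = 792 ways.
The other 5 form a derangement: !5 = 44.
Total: 792 × 44 = 34848.

34848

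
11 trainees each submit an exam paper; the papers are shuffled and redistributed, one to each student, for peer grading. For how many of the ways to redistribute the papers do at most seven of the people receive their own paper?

Sum C(11,i)·!(11-i) for i = 0..7:
  i=0: C(11,0)·!11 = 1·14684570 = 14684570
  i=1: C(11,1)·!10 = 11·1334961 = 14684571
  i=2: C(11,2)·!9 = 55·133496 = 7342280
  i=3: C(11,3)·!8 = 165·14833 = 2447445
  i=4: C(11,4)·!7 = 330·1854 = 611820
  i=5: C(11,5)·!6 = 462·265 = 122430
  i=6: C(11,6)·!5 = 462·44 = 20328
  i=7: C(11,7)·!4 = 330·9 = 2970
Total = 39916414.

39916414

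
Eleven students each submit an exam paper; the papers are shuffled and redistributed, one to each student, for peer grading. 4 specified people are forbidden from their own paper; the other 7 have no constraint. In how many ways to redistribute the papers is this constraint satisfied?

Inclusion-exclusion on the 4 forbidden self-matches:
Σ_{j=0}^{4} (-1)^j C(4,j)(11-j)!
= C(4,0)·11! - C(4,1)·10! + C(4,2)·9! - C(4,3)·8! + C(4,4)·7!
= 39916800 - 14515200 + 2177280 - 161280 + 5040
= 27422640

27422640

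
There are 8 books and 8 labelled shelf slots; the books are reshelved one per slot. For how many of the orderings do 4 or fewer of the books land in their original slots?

Sum C(8,i)·!(8-i) for i = 0..4:
  i=0: C(8,0)·!8 = 1·14833 = 14833
  i=1: C(8,1)·!7 = 8·1854 = 14832
  i=2: C(8,2)·!6 = 28·265 = 7420
  i=3: C(8,3)·!5 = 56·44 = 2464
  i=4: C(8,4)·!4 = 70·9 = 630
Total = 40179.

40179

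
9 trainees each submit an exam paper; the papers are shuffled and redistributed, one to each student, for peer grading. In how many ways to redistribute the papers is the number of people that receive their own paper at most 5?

362675

Sum C(9,i)·!(9-i) for i = 0..5:
  i=0: C(9,0)·!9 = 1·133496 = 133496
  i=1: C(9,1)·!8 = 9·14833 = 133497
  i=2: C(9,2)·!7 = 36·1854 = 66744
  i=3: C(9,3)·!6 = 84·265 = 22260
  i=4: C(9,4)·!5 = 126·44 = 5544
  i=5: C(9,5)·!4 = 126·9 = 1134
Total = 362675.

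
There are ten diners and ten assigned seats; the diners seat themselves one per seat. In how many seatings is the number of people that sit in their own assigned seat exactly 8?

Choose which 8 of the 10 are fixed: C(10,8) = 45.
The other 2 form a derangement: !2 = 1.
Total: 45 × 1 = 45.

45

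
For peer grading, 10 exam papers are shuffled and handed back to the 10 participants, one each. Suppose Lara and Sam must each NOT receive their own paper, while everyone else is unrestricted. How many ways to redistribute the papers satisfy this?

2943360

Let A_j be the event that the j-th constrained one is fixed. By inclusion-exclusion over the 2 events:
Σ_{j=0}^{2} (-1)^j C(2,j)(10-j)!
= C(2,0)·10! - C(2,1)·9! + C(2,2)·8!
= 3628800 - 725760 + 40320
= 2943360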